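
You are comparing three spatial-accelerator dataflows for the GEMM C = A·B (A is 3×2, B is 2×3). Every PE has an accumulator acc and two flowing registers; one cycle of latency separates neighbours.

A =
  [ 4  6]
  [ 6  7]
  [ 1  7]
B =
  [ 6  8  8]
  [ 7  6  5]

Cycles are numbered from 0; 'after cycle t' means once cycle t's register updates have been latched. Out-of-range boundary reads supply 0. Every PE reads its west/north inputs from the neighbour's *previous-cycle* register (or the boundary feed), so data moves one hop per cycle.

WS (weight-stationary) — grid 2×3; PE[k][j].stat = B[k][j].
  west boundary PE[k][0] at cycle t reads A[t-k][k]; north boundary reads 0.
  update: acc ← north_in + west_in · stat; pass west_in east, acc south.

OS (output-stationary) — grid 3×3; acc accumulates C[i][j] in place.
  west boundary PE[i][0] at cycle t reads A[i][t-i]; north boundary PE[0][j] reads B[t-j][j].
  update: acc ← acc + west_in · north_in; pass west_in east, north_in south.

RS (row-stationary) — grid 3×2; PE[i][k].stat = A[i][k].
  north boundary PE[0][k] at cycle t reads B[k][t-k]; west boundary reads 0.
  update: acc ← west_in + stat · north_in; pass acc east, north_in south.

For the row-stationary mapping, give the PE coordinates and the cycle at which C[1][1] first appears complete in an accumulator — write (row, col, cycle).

(row, col, cycle) = (1, 1, 3)

RS: C[1][1] accumulates in PE[1][1]:
  @0  [1,1]  acc 0  |  →0  ↓0
  @1  [1,1]  acc 0  |  →0  ↓0
  @2  [1,1]  acc 85  |  →85  ↓7
  @3  [1,1]  acc 90  |  →90  ↓6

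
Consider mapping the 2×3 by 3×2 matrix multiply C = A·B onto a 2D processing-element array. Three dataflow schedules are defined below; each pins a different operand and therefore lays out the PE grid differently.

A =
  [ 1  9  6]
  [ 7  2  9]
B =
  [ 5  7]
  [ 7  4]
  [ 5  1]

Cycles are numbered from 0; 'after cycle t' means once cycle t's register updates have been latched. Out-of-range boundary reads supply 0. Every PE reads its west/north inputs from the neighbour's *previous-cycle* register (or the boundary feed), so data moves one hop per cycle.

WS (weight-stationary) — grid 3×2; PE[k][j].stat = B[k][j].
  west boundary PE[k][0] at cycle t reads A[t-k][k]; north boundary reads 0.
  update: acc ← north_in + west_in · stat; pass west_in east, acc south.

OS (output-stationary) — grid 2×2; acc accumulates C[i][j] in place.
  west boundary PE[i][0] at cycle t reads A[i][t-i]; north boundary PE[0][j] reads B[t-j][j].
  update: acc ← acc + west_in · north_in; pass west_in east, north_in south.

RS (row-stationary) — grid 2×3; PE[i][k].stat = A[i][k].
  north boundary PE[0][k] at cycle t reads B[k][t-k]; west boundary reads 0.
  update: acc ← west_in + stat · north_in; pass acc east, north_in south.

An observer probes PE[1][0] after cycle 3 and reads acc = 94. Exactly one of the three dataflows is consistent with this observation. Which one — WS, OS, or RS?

dataflow = OS

Under WS (3×2), PE[1][0]:
  @0  [1,0]  acc 0  |  →0  ↓0
  @1  [1,0]  acc 68  |  →9  ↓68
  @2  [1,0]  acc 49  |  →2  ↓49
  @3  [1,0]  acc 0  |  →0  ↓0
Under OS (2×2), PE[1][0]:
  @0  [1,0]  acc 0  |  →0  ↓0
  @1  [1,0]  acc 35  |  →7  ↓5
  @2  [1,0]  acc 49  |  →2  ↓7
  @3  [1,0]  acc 94  |  →9  ↓5
Under RS (2×3), PE[1][0]:
  @0  [1,0]  acc 0  |  →0  ↓0
  @1  [1,0]  acc 35  |  →35  ↓5
  @2  [1,0]  acc 49  |  →49  ↓7
  @3  [1,0]  acc 0  |  →0  ↓0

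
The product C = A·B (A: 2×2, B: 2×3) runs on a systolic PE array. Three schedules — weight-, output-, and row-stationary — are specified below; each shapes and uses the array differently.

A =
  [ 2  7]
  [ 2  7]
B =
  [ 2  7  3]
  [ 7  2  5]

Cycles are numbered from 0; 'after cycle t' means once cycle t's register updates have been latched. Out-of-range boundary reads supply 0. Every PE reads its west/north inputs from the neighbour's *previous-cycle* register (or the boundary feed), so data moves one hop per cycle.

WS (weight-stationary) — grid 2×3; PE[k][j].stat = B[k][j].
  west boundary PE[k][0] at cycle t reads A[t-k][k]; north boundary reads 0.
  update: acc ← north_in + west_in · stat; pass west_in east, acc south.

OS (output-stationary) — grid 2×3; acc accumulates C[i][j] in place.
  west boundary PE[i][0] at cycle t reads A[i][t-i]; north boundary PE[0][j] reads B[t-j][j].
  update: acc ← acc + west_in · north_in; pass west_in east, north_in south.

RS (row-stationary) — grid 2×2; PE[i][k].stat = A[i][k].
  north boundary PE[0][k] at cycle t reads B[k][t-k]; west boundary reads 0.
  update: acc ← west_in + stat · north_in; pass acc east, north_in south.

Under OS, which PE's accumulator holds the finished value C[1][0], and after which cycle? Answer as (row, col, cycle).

OS: C[1][0] accumulates in PE[1][0]:
  t=0 PE[1][0]: acc=0 h=0 v=0
  t=1 PE[1][0]: acc=4 h=2 v=2
  t=2 PE[1][0]: acc=53 h=7 v=7

(row, col, cycle) = (1, 0, 2)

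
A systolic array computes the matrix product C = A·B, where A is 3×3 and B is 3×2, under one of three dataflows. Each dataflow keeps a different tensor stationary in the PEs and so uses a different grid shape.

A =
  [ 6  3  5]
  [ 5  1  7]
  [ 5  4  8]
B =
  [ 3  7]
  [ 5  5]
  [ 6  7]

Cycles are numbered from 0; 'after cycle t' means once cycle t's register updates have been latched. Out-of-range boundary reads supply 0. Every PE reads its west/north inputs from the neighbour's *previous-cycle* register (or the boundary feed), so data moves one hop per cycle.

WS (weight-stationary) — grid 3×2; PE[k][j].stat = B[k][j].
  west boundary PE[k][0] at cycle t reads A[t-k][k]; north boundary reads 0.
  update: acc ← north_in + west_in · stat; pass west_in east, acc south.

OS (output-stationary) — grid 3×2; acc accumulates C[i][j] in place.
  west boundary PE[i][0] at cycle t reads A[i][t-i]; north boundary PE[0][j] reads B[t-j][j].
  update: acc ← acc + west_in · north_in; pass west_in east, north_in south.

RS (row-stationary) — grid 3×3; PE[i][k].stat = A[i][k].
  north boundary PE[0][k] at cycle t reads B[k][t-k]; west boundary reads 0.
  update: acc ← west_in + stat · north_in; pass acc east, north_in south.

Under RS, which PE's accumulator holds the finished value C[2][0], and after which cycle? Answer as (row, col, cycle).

RS: C[2][0] accumulates in PE[2][2]:
  c0 r2c2: 0 / 0 / 0
  c1 r2c2: 0 / 0 / 0
  c2 r2c2: 0 / 0 / 0
  c3 r2c2: 0 / 0 / 0
  c4 r2c2: 83 / 83 / 6

(row, col, cycle) = (2, 2, 4)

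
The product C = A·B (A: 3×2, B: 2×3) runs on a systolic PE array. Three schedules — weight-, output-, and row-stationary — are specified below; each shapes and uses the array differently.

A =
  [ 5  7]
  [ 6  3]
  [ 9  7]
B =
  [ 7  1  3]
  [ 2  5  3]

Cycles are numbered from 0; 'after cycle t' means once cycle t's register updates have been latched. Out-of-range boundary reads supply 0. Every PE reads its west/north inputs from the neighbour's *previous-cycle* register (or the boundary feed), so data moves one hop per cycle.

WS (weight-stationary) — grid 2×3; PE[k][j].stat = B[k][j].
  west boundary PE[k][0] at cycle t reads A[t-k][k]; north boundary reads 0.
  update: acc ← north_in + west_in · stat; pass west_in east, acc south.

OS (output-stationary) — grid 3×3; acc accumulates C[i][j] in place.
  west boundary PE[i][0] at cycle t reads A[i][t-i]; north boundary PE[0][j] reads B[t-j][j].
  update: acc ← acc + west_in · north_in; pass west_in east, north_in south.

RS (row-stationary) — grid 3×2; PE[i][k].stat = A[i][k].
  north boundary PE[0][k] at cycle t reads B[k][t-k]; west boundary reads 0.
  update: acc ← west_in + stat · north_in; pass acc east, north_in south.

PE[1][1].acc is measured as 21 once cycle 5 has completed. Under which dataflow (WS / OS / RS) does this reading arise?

WS (2×3 grid), PE[1][1]:
  [0] (1,1) acc=0 (h:0 v:0)
  [1] (1,1) acc=0 (h:0 v:0)
  [2] (1,1) acc=40 (h:7 v:40)
  [3] (1,1) acc=21 (h:3 v:21)
  [4] (1,1) acc=44 (h:7 v:44)
  [5] (1,1) acc=0 (h:0 v:0)
OS (3×3 grid), PE[1][1]:
  [0] (1,1) acc=0 (h:0 v:0)
  [1] (1,1) acc=0 (h:0 v:0)
  [2] (1,1) acc=6 (h:6 v:1)
  [3] (1,1) acc=21 (h:3 v:5)
  [4] (1,1) acc=21 (h:0 v:0)
  [5] (1,1) acc=21 (h:0 v:0)
RS (3×2 grid), PE[1][1]:
  [0] (1,1) acc=0 (h:0 v:0)
  [1] (1,1) acc=0 (h:0 v:0)
  [2] (1,1) acc=48 (h:48 v:2)
  [3] (1,1) acc=21 (h:21 v:5)
  [4] (1,1) acc=27 (h:27 v:3)
  [5] (1,1) acc=0 (h:0 v:0)

dataflow = OS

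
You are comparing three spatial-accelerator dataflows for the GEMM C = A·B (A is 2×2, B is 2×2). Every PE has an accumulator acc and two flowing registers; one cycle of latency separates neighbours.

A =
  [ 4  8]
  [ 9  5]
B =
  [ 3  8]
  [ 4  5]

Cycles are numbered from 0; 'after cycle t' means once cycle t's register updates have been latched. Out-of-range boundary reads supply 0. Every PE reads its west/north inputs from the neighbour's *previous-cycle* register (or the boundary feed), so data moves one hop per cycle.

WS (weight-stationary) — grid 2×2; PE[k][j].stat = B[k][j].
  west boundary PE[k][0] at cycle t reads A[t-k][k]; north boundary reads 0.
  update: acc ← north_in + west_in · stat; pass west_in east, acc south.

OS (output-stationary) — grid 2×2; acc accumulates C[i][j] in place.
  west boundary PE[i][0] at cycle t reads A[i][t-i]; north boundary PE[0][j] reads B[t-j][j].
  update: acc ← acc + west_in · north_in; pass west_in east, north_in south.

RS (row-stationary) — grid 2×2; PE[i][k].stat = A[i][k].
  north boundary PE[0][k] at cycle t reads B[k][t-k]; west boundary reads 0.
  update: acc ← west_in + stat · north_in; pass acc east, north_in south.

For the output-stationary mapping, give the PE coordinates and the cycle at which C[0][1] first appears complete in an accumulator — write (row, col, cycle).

Under OS, C[0][1] lands at PE[0][1]:
  [0] (0,1) acc=0 (h:0 v:0)
  [1] (0,1) acc=32 (h:4 v:8)
  [2] (0,1) acc=72 (h:8 v:5)

(row, col, cycle) = (0, 1, 2)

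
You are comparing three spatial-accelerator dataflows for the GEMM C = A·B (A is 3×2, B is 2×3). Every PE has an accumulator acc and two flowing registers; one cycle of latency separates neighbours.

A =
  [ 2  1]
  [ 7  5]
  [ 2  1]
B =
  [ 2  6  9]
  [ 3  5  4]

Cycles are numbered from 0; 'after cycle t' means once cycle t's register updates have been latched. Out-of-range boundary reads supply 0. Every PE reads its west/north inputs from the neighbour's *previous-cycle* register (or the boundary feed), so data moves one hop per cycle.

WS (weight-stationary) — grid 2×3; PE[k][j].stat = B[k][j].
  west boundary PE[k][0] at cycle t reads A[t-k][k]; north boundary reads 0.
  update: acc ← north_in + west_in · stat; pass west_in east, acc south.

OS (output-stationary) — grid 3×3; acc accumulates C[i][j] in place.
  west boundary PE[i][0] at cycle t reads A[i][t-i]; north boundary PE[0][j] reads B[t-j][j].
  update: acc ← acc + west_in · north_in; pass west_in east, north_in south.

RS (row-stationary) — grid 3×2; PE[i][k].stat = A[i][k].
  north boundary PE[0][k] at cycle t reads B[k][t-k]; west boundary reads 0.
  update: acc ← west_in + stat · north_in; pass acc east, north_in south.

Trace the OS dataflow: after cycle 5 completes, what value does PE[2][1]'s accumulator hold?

OS on a 3×3 grid — tracing PE[2][1] and its feeders:
  [0] (1,1) acc=0 (h:0 v:0)
  [0] (2,0) acc=0 (h:0 v:0)
  [0] (2,1) acc=0 (h:0 v:0)
  [1] (1,1) acc=0 (h:0 v:0)
  [1] (2,0) acc=0 (h:0 v:0)
  [1] (2,1) acc=0 (h:0 v:0)
  [2] (1,1) acc=42 (h:7 v:6)
  [2] (2,0) acc=4 (h:2 v:2)
  [2] (2,1) acc=0 (h:0 v:0)
  [3] (1,1) acc=67 (h:5 v:5)
  [3] (2,0) acc=7 (h:1 v:3)
  [3] (2,1) acc=12 (h:2 v:6)
  [4] (1,1) acc=67 (h:0 v:0)
  [4] (2,0) acc=7 (h:0 v:0)
  [4] (2,1) acc=17 (h:1 v:5)
  [5] (1,1) acc=67 (h:0 v:0)
  [5] (2,0) acc=7 (h:0 v:0)
  [5] (2,1) acc=17 (h:0 v:0)

PE[2][1].acc = 17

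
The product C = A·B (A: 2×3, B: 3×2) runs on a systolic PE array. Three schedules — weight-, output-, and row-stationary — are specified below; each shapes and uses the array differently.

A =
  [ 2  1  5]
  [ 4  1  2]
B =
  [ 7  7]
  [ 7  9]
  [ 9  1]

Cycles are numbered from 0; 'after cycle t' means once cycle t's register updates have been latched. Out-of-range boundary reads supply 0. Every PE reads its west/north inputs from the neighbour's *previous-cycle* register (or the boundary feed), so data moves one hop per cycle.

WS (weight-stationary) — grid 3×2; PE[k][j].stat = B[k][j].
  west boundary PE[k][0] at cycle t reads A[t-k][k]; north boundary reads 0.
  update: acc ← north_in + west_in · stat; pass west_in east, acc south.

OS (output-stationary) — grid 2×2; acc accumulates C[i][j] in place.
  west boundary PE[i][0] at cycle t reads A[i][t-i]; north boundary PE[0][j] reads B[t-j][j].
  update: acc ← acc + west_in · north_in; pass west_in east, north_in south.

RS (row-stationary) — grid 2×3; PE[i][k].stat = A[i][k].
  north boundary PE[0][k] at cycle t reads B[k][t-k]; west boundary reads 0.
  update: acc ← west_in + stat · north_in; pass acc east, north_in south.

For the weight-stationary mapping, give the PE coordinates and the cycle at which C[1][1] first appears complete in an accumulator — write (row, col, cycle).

WS: C[1][1] accumulates in PE[2][1]:
  c0 r2c1: 0 / 0 / 0
  c1 r2c1: 0 / 0 / 0
  c2 r2c1: 0 / 0 / 0
  c3 r2c1: 28 / 5 / 28
  c4 r2c1: 39 / 2 / 39

(row, col, cycle) = (2, 1, 4)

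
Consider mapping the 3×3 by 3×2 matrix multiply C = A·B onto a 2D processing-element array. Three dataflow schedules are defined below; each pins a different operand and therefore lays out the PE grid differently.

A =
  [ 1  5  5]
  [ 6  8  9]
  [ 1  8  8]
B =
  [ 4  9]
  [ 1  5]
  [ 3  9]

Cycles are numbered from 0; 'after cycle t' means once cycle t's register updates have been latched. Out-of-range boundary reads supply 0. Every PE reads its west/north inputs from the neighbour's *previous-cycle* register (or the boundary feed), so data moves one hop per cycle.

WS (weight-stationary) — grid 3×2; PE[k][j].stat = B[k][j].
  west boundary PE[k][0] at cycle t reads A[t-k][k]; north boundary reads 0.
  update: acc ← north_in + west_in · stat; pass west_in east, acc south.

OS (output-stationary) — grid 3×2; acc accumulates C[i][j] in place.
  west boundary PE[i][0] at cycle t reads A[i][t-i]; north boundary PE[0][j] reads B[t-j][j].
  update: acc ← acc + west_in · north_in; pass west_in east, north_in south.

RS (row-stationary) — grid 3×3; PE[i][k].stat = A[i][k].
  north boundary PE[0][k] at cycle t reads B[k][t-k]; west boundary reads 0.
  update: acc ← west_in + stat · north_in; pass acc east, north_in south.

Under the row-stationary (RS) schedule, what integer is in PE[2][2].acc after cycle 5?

PE[2][2].acc = 121

RS 3×3: PE[2][2] cycle-by-cycle (with neighbour feeds):
  c0 r1c2: 0 / 0 / 0
  c0 r2c1: 0 / 0 / 0
  c0 r2c2: 0 / 0 / 0
  c1 r1c2: 0 / 0 / 0
  c1 r2c1: 0 / 0 / 0
  c1 r2c2: 0 / 0 / 0
  c2 r1c2: 0 / 0 / 0
  c2 r2c1: 0 / 0 / 0
  c2 r2c2: 0 / 0 / 0
  c3 r1c2: 59 / 59 / 3
  c3 r2c1: 12 / 12 / 1
  c3 r2c2: 0 / 0 / 0
  c4 r1c2: 175 / 175 / 9
  c4 r2c1: 49 / 49 / 5
  c4 r2c2: 36 / 36 / 3
  c5 r1c2: 0 / 0 / 0
  c5 r2c1: 0 / 0 / 0
  c5 r2c2: 121 / 121 / 9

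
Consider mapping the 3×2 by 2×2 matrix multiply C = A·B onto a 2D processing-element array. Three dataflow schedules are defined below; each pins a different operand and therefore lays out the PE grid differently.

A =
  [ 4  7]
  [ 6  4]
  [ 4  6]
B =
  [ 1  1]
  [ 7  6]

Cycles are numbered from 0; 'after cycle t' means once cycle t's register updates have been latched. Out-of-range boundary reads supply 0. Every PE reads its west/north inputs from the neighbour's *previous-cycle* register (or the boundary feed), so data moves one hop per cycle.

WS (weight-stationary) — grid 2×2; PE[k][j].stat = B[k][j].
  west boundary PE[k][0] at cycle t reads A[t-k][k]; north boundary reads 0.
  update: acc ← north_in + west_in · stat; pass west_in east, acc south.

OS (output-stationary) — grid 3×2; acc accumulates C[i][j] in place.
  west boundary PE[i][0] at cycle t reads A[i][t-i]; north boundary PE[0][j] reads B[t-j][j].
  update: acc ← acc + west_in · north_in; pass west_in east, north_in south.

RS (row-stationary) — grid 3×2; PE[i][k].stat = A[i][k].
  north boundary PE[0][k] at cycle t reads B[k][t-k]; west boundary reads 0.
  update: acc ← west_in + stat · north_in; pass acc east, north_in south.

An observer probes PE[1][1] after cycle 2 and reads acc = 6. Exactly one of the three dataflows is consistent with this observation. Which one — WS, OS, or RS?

WS (2×2 grid), PE[1][1]:
  t=0 PE[1][1]: acc=0 h=0 v=0
  t=1 PE[1][1]: acc=0 h=0 v=0
  t=2 PE[1][1]: acc=46 h=7 v=46
OS (3×2 grid), PE[1][1]:
  t=0 PE[1][1]: acc=0 h=0 v=0
  t=1 PE[1][1]: acc=0 h=0 v=0
  t=2 PE[1][1]: acc=6 h=6 v=1
RS (3×2 grid), PE[1][1]:
  t=0 PE[1][1]: acc=0 h=0 v=0
  t=1 PE[1][1]: acc=0 h=0 v=0
  t=2 PE[1][1]: acc=34 h=34 v=7

dataflow = OS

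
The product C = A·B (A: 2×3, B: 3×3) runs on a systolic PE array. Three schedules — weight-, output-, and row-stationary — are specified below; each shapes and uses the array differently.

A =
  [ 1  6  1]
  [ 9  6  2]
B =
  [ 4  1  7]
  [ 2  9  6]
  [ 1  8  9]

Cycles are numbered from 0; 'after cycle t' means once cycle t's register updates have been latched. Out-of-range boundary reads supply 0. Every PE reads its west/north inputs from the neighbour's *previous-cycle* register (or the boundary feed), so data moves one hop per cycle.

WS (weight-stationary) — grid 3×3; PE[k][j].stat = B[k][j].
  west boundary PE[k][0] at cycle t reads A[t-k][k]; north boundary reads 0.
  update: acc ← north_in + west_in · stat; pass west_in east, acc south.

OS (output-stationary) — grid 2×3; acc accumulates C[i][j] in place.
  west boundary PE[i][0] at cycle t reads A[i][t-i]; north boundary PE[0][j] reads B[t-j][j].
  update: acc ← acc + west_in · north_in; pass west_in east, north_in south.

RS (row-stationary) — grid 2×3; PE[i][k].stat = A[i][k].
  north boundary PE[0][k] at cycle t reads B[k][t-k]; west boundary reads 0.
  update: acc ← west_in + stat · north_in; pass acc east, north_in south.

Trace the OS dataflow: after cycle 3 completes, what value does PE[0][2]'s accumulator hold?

OS on a 2×3 grid — tracing PE[0][2] and its feeders:
  cycle 0: PE[0][1] → acc 0, east 0, south 0
  cycle 0: PE[0][2] → acc 0, east 0, south 0
  cycle 1: PE[0][1] → acc 1, east 1, south 1
  cycle 1: PE[0][2] → acc 0, east 0, south 0
  cycle 2: PE[0][1] → acc 55, east 6, south 9
  cycle 2: PE[0][2] → acc 7, east 1, south 7
  cycle 3: PE[0][1] → acc 63, east 1, south 8
  cycle 3: PE[0][2] → acc 43, east 6, south 6

PE[0][2].acc = 43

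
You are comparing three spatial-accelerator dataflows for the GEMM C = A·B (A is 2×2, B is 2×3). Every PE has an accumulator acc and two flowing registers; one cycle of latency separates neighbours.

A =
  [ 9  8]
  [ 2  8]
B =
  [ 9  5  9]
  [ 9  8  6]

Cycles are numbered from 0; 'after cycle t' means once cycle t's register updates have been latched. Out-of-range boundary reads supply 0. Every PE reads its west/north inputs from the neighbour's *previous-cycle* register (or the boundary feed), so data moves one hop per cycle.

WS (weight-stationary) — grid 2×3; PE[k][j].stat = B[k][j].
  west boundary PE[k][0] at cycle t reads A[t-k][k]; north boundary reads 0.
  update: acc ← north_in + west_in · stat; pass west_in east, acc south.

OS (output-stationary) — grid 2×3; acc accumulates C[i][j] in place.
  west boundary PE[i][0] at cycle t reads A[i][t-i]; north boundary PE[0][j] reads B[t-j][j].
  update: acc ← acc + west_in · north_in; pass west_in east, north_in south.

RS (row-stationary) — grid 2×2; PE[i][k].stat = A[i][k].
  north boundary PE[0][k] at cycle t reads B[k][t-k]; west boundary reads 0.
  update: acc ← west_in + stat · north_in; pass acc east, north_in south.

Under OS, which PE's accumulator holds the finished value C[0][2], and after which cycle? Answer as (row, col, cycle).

(row, col, cycle) = (0, 2, 3)

OS: C[0][2] accumulates in PE[0][2]:
  c0 r0c2: 0 / 0 / 0
  c1 r0c2: 0 / 0 / 0
  c2 r0c2: 81 / 9 / 9
  c3 r0c2: 129 / 8 / 6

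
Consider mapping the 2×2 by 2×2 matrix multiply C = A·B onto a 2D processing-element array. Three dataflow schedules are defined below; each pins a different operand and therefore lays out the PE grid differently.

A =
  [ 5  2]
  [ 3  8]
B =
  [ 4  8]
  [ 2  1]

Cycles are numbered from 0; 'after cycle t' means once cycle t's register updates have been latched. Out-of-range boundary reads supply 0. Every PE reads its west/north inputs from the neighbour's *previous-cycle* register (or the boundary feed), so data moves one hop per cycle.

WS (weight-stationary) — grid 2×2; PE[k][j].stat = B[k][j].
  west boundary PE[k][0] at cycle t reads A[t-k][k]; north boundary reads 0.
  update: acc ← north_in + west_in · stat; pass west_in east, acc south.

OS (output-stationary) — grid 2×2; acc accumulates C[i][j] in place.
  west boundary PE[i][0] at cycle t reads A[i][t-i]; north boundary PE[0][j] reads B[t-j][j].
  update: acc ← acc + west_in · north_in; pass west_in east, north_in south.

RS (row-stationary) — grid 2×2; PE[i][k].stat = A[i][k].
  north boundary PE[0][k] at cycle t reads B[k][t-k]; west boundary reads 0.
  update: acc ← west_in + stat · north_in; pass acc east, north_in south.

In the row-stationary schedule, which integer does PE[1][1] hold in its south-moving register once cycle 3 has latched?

register = 1

RS 2×2: PE[1][1] cycle-by-cycle (with neighbour feeds):
  after 0 — PE[0][1] acc=0, pass-E 0, pass-S 0
  after 0 — PE[1][0] acc=0, pass-E 0, pass-S 0
  after 0 — PE[1][1] acc=0, pass-E 0, pass-S 0
  after 1 — PE[0][1] acc=24, pass-E 24, pass-S 2
  after 1 — PE[1][0] acc=12, pass-E 12, pass-S 4
  after 1 — PE[1][1] acc=0, pass-E 0, pass-S 0
  after 2 — PE[0][1] acc=42, pass-E 42, pass-S 1
  after 2 — PE[1][0] acc=24, pass-E 24, pass-S 8
  after 2 — PE[1][1] acc=28, pass-E 28, pass-S 2
  after 3 — PE[0][1] acc=0, pass-E 0, pass-S 0
  after 3 — PE[1][0] acc=0, pass-E 0, pass-S 0
  after 3 — PE[1][1] acc=32, pass-E 32, pass-S 1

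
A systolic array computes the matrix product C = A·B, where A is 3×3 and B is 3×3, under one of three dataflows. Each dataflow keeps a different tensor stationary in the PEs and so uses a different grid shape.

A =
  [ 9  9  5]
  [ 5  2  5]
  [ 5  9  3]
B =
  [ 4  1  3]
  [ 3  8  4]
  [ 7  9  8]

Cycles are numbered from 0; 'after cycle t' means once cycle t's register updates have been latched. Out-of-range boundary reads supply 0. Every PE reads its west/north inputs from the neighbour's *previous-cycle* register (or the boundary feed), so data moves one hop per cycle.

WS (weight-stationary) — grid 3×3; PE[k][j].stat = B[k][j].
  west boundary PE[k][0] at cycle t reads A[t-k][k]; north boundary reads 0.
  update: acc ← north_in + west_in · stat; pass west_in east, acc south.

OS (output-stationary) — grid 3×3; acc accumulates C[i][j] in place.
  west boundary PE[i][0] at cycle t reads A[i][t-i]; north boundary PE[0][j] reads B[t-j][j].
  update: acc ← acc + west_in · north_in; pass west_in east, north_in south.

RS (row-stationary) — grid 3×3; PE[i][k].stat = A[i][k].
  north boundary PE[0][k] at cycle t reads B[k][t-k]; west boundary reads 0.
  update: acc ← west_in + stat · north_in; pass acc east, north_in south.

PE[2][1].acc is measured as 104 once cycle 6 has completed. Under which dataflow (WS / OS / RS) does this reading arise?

dataflow = OS

WS (3×3 grid), PE[2][1]:
  [0] (2,1) acc=0 (h:0 v:0)
  [1] (2,1) acc=0 (h:0 v:0)
  [2] (2,1) acc=0 (h:0 v:0)
  [3] (2,1) acc=126 (h:5 v:126)
  [4] (2,1) acc=66 (h:5 v:66)
  [5] (2,1) acc=104 (h:3 v:104)
  [6] (2,1) acc=0 (h:0 v:0)
OS (3×3 grid), PE[2][1]:
  [0] (2,1) acc=0 (h:0 v:0)
  [1] (2,1) acc=0 (h:0 v:0)
  [2] (2,1) acc=0 (h:0 v:0)
  [3] (2,1) acc=5 (h:5 v:1)
  [4] (2,1) acc=77 (h:9 v:8)
  [5] (2,1) acc=104 (h:3 v:9)
  [6] (2,1) acc=104 (h:0 v:0)
RS (3×3 grid), PE[2][1]:
  [0] (2,1) acc=0 (h:0 v:0)
  [1] (2,1) acc=0 (h:0 v:0)
  [2] (2,1) acc=0 (h:0 v:0)
  [3] (2,1) acc=47 (h:47 v:3)
  [4] (2,1) acc=77 (h:77 v:8)
  [5] (2,1) acc=51 (h:51 v:4)
  [6] (2,1) acc=0 (h:0 v:0)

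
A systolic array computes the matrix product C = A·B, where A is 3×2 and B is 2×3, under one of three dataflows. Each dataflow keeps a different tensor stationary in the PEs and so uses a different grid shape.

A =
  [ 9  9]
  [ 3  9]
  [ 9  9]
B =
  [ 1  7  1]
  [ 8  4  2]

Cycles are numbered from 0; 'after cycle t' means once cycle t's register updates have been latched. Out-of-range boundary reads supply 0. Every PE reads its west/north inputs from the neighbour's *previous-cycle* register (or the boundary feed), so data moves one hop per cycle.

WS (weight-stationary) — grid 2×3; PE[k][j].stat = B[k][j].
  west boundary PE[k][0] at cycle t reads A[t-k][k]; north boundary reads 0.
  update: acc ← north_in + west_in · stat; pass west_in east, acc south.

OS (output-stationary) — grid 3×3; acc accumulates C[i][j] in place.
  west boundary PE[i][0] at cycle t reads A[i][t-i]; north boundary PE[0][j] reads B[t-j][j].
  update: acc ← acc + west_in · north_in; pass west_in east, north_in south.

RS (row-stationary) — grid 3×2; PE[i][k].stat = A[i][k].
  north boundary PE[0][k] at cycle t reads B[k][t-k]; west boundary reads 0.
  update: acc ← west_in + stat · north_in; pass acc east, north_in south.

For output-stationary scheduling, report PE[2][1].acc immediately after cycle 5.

PE[2][1].acc = 99

OS on a 3×3 grid — tracing PE[2][1] and its feeders:
  [0] (1,1) acc=0 (h:0 v:0)
  [0] (2,0) acc=0 (h:0 v:0)
  [0] (2,1) acc=0 (h:0 v:0)
  [1] (1,1) acc=0 (h:0 v:0)
  [1] (2,0) acc=0 (h:0 v:0)
  [1] (2,1) acc=0 (h:0 v:0)
  [2] (1,1) acc=21 (h:3 v:7)
  [2] (2,0) acc=9 (h:9 v:1)
  [2] (2,1) acc=0 (h:0 v:0)
  [3] (1,1) acc=57 (h:9 v:4)
  [3] (2,0) acc=81 (h:9 v:8)
  [3] (2,1) acc=63 (h:9 v:7)
  [4] (1,1) acc=57 (h:0 v:0)
  [4] (2,0) acc=81 (h:0 v:0)
  [4] (2,1) acc=99 (h:9 v:4)
  [5] (1,1) acc=57 (h:0 v:0)
  [5] (2,0) acc=81 (h:0 v:0)
  [5] (2,1) acc=99 (h:0 v:0)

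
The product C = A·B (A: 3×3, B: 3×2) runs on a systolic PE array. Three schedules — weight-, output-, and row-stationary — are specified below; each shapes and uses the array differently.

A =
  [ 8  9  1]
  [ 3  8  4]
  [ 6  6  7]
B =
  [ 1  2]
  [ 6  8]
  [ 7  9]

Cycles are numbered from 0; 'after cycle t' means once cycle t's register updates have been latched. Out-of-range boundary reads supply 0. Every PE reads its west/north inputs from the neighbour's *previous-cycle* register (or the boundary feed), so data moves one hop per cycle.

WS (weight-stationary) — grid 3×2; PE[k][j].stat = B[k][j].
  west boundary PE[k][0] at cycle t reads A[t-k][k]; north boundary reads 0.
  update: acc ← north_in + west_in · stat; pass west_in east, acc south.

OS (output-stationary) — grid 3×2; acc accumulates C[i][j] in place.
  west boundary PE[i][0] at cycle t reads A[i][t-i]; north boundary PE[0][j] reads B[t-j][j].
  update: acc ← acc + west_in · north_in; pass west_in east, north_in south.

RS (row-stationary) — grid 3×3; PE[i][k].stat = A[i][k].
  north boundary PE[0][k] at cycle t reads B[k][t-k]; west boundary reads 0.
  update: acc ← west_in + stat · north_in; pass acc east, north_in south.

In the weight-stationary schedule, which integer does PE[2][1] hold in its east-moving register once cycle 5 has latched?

WS (3×2). Following PE[2][1] plus its west/north inputs:
  cycle 0: PE[1][1] → acc 0, east 0, south 0
  cycle 0: PE[2][0] → acc 0, east 0, south 0
  cycle 0: PE[2][1] → acc 0, east 0, south 0
  cycle 1: PE[1][1] → acc 0, east 0, south 0
  cycle 1: PE[2][0] → acc 0, east 0, south 0
  cycle 1: PE[2][1] → acc 0, east 0, south 0
  cycle 2: PE[1][1] → acc 88, east 9, south 88
  cycle 2: PE[2][0] → acc 69, east 1, south 69
  cycle 2: PE[2][1] → acc 0, east 0, south 0
  cycle 3: PE[1][1] → acc 70, east 8, south 70
  cycle 3: PE[2][0] → acc 79, east 4, south 79
  cycle 3: PE[2][1] → acc 97, east 1, south 97
  cycle 4: PE[1][1] → acc 60, east 6, south 60
  cycle 4: PE[2][0] → acc 91, east 7, south 91
  cycle 4: PE[2][1] → acc 106, east 4, south 106
  cycle 5: PE[1][1] → acc 0, east 0, south 0
  cycle 5: PE[2][0] → acc 0, east 0, south 0
  cycle 5: PE[2][1] → acc 123, east 7, south 123

register = 7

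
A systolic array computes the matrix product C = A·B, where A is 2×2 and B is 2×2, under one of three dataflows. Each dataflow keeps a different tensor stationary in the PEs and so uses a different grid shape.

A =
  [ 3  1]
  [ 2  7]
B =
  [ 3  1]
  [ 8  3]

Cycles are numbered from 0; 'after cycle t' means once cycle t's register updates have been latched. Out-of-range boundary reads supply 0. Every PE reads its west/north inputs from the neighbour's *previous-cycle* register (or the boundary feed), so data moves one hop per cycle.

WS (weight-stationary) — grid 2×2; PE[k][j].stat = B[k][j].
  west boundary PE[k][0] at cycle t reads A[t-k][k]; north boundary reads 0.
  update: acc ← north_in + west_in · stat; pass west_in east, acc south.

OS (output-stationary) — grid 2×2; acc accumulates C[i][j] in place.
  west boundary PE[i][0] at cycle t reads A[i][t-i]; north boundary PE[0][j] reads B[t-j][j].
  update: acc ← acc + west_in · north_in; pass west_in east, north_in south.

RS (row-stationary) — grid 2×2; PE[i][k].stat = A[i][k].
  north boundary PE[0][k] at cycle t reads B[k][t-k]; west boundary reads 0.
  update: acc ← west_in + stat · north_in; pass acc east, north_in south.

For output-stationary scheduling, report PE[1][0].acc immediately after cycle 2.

OS 2×2: PE[1][0] cycle-by-cycle (with neighbour feeds):
  t=0 PE[0][0]: acc=9 h=3 v=3
  t=0 PE[1][0]: acc=0 h=0 v=0
  t=1 PE[0][0]: acc=17 h=1 v=8
  t=1 PE[1][0]: acc=6 h=2 v=3
  t=2 PE[0][0]: acc=17 h=0 v=0
  t=2 PE[1][0]: acc=62 h=7 v=8

PE[1][0].acc = 62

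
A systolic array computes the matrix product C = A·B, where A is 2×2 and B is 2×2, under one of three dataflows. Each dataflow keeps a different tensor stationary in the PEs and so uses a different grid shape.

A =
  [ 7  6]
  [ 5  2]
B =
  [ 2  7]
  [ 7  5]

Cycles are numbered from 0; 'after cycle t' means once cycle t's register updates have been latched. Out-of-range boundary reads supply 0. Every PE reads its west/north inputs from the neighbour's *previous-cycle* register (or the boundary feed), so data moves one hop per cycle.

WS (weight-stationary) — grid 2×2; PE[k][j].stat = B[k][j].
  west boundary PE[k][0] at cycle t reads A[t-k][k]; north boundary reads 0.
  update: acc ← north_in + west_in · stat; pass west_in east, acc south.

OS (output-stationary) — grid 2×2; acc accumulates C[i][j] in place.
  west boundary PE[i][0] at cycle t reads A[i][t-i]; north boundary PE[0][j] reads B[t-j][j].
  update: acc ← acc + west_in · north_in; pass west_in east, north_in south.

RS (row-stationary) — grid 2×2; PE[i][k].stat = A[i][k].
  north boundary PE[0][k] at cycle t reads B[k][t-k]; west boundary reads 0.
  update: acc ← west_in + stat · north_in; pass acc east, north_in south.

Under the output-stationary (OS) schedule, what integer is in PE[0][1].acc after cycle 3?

PE[0][1].acc = 79

OS 2×2: PE[0][1] cycle-by-cycle (with neighbour feeds):
  @0  [0,0]  acc 14  |  →7  ↓2
  @0  [0,1]  acc 0  |  →0  ↓0
  @1  [0,0]  acc 56  |  →6  ↓7
  @1  [0,1]  acc 49  |  →7  ↓7
  @2  [0,0]  acc 56  |  →0  ↓0
  @2  [0,1]  acc 79  |  →6  ↓5
  @3  [0,0]  acc 56  |  →0  ↓0
  @3  [0,1]  acc 79  |  →0  ↓0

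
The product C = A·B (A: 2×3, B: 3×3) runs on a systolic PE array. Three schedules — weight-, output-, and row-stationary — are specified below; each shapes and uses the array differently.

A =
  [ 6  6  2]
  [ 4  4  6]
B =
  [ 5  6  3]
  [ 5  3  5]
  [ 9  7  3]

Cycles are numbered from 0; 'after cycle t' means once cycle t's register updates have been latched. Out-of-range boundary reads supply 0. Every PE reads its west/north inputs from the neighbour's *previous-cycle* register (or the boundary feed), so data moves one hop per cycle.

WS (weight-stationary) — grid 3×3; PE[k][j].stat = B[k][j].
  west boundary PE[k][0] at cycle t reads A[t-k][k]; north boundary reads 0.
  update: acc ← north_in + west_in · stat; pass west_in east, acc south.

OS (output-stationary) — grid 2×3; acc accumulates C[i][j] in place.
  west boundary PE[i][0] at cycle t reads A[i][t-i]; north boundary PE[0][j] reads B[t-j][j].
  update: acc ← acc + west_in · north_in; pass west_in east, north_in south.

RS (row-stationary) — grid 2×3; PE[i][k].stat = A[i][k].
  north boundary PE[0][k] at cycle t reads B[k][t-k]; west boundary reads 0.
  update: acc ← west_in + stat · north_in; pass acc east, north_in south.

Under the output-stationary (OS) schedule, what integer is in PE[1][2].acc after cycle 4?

Tracing OS — 2×3 array, target PE[1][2]:
  step 0 · PE0,2: acc=0; fwd→0 fwd↓0
  step 0 · PE1,1: acc=0; fwd→0 fwd↓0
  step 0 · PE1,2: acc=0; fwd→0 fwd↓0
  step 1 · PE0,2: acc=0; fwd→0 fwd↓0
  step 1 · PE1,1: acc=0; fwd→0 fwd↓0
  step 1 · PE1,2: acc=0; fwd→0 fwd↓0
  step 2 · PE0,2: acc=18; fwd→6 fwd↓3
  step 2 · PE1,1: acc=24; fwd→4 fwd↓6
  step 2 · PE1,2: acc=0; fwd→0 fwd↓0
  step 3 · PE0,2: acc=48; fwd→6 fwd↓5
  step 3 · PE1,1: acc=36; fwd→4 fwd↓3
  step 3 · PE1,2: acc=12; fwd→4 fwd↓3
  step 4 · PE0,2: acc=54; fwd→2 fwd↓3
  step 4 · PE1,1: acc=78; fwd→6 fwd↓7
  step 4 · PE1,2: acc=32; fwd→4 fwd↓5

PE[1][2].acc = 32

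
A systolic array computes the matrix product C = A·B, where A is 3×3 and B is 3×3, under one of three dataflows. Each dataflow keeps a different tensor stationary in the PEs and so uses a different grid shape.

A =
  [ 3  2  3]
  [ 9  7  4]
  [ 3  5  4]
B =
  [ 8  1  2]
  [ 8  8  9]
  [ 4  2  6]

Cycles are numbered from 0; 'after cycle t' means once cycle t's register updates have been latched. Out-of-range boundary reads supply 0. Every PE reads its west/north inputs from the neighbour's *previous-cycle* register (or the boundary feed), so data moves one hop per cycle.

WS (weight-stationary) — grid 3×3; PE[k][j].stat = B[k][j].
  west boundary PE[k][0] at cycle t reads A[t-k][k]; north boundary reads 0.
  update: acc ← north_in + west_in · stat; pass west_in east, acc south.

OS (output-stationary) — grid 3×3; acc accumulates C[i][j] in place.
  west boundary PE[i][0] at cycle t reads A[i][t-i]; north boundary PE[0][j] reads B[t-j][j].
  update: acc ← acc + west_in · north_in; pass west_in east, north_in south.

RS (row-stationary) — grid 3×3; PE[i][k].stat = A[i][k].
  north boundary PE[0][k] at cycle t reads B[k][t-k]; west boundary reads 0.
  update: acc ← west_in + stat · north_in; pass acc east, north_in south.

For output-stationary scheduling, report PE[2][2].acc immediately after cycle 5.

PE[2][2].acc = 51

OS on a 3×3 grid — tracing PE[2][2] and its feeders:
  [0] (1,2) acc=0 (h:0 v:0)
  [0] (2,1) acc=0 (h:0 v:0)
  [0] (2,2) acc=0 (h:0 v:0)
  [1] (1,2) acc=0 (h:0 v:0)
  [1] (2,1) acc=0 (h:0 v:0)
  [1] (2,2) acc=0 (h:0 v:0)
  [2] (1,2) acc=0 (h:0 v:0)
  [2] (2,1) acc=0 (h:0 v:0)
  [2] (2,2) acc=0 (h:0 v:0)
  [3] (1,2) acc=18 (h:9 v:2)
  [3] (2,1) acc=3 (h:3 v:1)
  [3] (2,2) acc=0 (h:0 v:0)
  [4] (1,2) acc=81 (h:7 v:9)
  [4] (2,1) acc=43 (h:5 v:8)
  [4] (2,2) acc=6 (h:3 v:2)
  [5] (1,2) acc=105 (h:4 v:6)
  [5] (2,1) acc=51 (h:4 v:2)
  [5] (2,2) acc=51 (h:5 v:9)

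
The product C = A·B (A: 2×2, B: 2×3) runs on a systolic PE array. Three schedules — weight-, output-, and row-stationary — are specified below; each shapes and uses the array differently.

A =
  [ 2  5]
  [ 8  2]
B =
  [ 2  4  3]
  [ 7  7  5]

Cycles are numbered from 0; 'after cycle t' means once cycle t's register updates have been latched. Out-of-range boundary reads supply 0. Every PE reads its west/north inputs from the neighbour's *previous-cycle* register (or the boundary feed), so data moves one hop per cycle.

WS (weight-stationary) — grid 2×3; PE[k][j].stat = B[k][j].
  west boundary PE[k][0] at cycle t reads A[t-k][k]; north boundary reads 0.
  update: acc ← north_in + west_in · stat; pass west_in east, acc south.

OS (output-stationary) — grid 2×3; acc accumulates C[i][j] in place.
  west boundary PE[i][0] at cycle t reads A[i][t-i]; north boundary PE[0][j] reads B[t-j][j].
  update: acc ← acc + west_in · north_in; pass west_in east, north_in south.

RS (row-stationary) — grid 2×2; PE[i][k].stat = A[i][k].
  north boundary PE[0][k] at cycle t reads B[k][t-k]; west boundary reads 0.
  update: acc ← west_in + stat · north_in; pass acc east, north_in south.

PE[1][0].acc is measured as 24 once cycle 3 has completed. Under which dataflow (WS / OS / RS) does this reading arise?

WS (2×3 grid), PE[1][0]:
  after 0 — PE[1][0] acc=0, pass-E 0, pass-S 0
  after 1 — PE[1][0] acc=39, pass-E 5, pass-S 39
  after 2 — PE[1][0] acc=30, pass-E 2, pass-S 30
  after 3 — PE[1][0] acc=0, pass-E 0, pass-S 0
OS (2×3 grid), PE[1][0]:
  after 0 — PE[1][0] acc=0, pass-E 0, pass-S 0
  after 1 — PE[1][0] acc=16, pass-E 8, pass-S 2
  after 2 — PE[1][0] acc=30, pass-E 2, pass-S 7
  after 3 — PE[1][0] acc=30, pass-E 0, pass-S 0
RS (2×2 grid), PE[1][0]:
  after 0 — PE[1][0] acc=0, pass-E 0, pass-S 0
  after 1 — PE[1][0] acc=16, pass-E 16, pass-S 2
  after 2 — PE[1][0] acc=32, pass-E 32, pass-S 4
  after 3 — PE[1][0] acc=24, pass-E 24, pass-S 3

dataflow = RS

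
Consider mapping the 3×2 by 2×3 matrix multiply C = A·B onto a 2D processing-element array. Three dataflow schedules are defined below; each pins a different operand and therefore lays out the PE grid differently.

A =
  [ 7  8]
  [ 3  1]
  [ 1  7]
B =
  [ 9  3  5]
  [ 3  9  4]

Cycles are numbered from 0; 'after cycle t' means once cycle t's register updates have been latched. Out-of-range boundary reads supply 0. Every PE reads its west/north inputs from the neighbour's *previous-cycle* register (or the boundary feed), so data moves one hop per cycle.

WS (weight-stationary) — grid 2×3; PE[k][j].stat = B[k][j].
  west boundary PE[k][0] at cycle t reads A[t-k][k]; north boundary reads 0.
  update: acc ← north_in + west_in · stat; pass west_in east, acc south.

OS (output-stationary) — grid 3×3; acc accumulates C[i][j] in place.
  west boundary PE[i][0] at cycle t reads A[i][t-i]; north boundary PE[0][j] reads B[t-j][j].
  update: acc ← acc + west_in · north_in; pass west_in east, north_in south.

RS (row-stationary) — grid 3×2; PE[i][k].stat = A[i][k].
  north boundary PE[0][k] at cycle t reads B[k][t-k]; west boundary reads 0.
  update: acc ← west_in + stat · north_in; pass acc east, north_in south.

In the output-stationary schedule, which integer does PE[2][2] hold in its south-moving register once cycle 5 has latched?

register = 4

Tracing OS — 3×3 array, target PE[2][2]:
  @0  [1,2]  acc 0  |  →0  ↓0
  @0  [2,1]  acc 0  |  →0  ↓0
  @0  [2,2]  acc 0  |  →0  ↓0
  @1  [1,2]  acc 0  |  →0  ↓0
  @1  [2,1]  acc 0  |  →0  ↓0
  @1  [2,2]  acc 0  |  →0  ↓0
  @2  [1,2]  acc 0  |  →0  ↓0
  @2  [2,1]  acc 0  |  →0  ↓0
  @2  [2,2]  acc 0  |  →0  ↓0
  @3  [1,2]  acc 15  |  →3  ↓5
  @3  [2,1]  acc 3  |  →1  ↓3
  @3  [2,2]  acc 0  |  →0  ↓0
  @4  [1,2]  acc 19  |  →1  ↓4
  @4  [2,1]  acc 66  |  →7  ↓9
  @4  [2,2]  acc 5  |  →1  ↓5
  @5  [1,2]  acc 19  |  →0  ↓0
  @5  [2,1]  acc 66  |  →0  ↓0
  @5  [2,2]  acc 33  |  →7  ↓4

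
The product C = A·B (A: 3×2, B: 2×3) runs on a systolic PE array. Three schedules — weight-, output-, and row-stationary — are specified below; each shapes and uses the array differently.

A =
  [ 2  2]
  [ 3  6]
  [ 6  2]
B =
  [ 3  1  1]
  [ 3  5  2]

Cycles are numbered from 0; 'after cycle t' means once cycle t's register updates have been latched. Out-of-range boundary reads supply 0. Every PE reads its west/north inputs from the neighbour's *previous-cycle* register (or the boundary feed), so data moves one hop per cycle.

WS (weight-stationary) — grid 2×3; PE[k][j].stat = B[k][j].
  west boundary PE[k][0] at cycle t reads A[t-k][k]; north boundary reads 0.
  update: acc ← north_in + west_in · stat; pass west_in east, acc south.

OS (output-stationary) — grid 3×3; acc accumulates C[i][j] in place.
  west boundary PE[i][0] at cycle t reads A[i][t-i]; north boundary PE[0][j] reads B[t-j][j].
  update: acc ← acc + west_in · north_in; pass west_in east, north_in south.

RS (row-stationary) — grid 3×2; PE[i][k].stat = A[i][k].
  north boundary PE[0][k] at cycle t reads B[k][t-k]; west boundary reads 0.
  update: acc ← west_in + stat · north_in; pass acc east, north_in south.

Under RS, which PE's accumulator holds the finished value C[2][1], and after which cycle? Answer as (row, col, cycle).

RS — PE[2][1] is where C[2][1] collects:
  c0 r2c1: 0 / 0 / 0
  c1 r2c1: 0 / 0 / 0
  c2 r2c1: 0 / 0 / 0
  c3 r2c1: 24 / 24 / 3
  c4 r2c1: 16 / 16 / 5

(row, col, cycle) = (2, 1, 4)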